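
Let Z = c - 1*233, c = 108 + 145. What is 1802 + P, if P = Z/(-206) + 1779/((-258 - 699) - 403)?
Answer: 252227323/140080 ≈ 1800.6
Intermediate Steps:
c = 253
Z = 20 (Z = 253 - 1*233 = 253 - 233 = 20)
P = -196837/140080 (P = 20/(-206) + 1779/((-258 - 699) - 403) = 20*(-1/206) + 1779/(-957 - 403) = -10/103 + 1779/(-1360) = -10/103 + 1779*(-1/1360) = -10/103 - 1779/1360 = -196837/140080 ≈ -1.4052)
1802 + P = 1802 - 196837/140080 = 252227323/140080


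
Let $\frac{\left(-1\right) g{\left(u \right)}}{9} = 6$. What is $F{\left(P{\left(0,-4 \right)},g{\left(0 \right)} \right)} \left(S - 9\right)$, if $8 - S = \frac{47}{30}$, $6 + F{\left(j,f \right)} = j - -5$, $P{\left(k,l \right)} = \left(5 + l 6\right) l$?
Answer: $- \frac{385}{2} \approx -192.5$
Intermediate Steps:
$P{\left(k,l \right)} = l \left(5 + 6 l\right)$ ($P{\left(k,l \right)} = \left(5 + 6 l\right) l = l \left(5 + 6 l\right)$)
$g{\left(u \right)} = -54$ ($g{\left(u \right)} = \left(-9\right) 6 = -54$)
$F{\left(j,f \right)} = -1 + j$ ($F{\left(j,f \right)} = -6 + \left(j - -5\right) = -6 + \left(j + 5\right) = -6 + \left(5 + j\right) = -1 + j$)
$S = \frac{193}{30}$ ($S = 8 - \frac{47}{30} = \frac{193}{30} \approx 6.4333$)
$F{\left(P{\left(0,-4 \right)},g{\left(0 \right)} \right)} \left(S - 9\right) = \left(-1 - 4 \left(5 + 6 \left(-4\right)\right)\right) \left(\frac{193}{30} - 9\right) = \left(-1 - 4 \left(5 - 24\right)\right) \left(- \frac{77}{30}\right) = \left(-1 - -76\right) \left(- \frac{77}{30}\right) = \left(-1 + 76\right) \left(- \frac{77}{30}\right) = 75 \left(- \frac{77}{30}\right) = - \frac{385}{2}$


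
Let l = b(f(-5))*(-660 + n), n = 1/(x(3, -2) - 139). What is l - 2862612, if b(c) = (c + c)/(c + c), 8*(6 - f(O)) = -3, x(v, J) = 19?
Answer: -343592641/120 ≈ -2.8633e+6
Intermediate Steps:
f(O) = 51/8 (f(O) = 6 - ⅛*(-3) = 6 + 3/8 = 51/8)
n = -1/120 (n = 1/(19 - 139) = 1/(-120) = -1/120 ≈ -0.0083333)
b(c) = 1 (b(c) = (2*c)/((2*c)) = (2*c)*(1/(2*c)) = 1)
l = -79201/120 (l = 1*(-660 - 1/120) = 1*(-79201/120) = -79201/120 ≈ -660.01)
l - 2862612 = -79201/120 - 2862612 = -343592641/120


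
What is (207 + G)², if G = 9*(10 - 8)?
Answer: 50625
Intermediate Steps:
G = 18 (G = 9*2 = 18)
(207 + G)² = (207 + 18)² = 225² = 50625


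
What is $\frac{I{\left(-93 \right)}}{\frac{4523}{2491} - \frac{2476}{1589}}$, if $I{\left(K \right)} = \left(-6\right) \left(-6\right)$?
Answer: $\frac{15832796}{113259} \approx 139.79$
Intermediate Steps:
$I{\left(K \right)} = 36$
$\frac{I{\left(-93 \right)}}{\frac{4523}{2491} - \frac{2476}{1589}} = \frac{36}{\frac{4523}{2491} - \frac{2476}{1589}} = \frac{36}{\frac{1019331}{3958199}} = 36 \cdot \frac{3958199}{1019331} = \frac{15832796}{113259}$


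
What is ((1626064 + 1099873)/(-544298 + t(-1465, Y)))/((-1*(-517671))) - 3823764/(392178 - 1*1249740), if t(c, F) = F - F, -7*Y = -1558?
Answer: 179568213676496053/40272153451827066 ≈ 4.4589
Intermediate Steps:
Y = 1558/7 (Y = -⅐*(-1558) = 1558/7 ≈ 222.57)
t(c, F) = 0
((1626064 + 1099873)/(-544298 + t(-1465, Y)))/((-1*(-517671))) - 3823764/(392178 - 1*1249740) = ((1626064 + 1099873)/(-544298 + 0))/((-1*(-517671))) - 3823764/(392178 - 1*1249740) = (2725937/(-544298))/517671 - 3823764/(392178 - 1249740) = (2725937*(-1/544298))*(1/517671) - 3823764/(-857562) = -2725937/544298*1/517671 - 3823764*(-1/857562) = -2725937/281767289958 + 637294/142927 = 179568213676496053/40272153451827066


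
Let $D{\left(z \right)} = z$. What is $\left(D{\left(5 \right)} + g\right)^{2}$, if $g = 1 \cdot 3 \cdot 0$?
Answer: $25$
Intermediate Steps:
$g = 0$ ($g = 3 \cdot 0 = 0$)
$\left(D{\left(5 \right)} + g\right)^{2} = \left(5 + 0\right)^{2} = 5^{2} = 25$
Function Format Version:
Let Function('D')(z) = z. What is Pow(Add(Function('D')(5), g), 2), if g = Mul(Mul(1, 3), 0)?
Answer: 25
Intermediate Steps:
g = 0 (g = Mul(3, 0) = 0)
Pow(Add(Function('D')(5), g), 2) = Pow(Add(5, 0), 2) = Pow(5, 2) = 25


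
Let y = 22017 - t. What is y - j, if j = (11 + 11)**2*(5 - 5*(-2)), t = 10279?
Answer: 4478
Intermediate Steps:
y = 11738 (y = 22017 - 1*10279 = 22017 - 10279 = 11738)
j = 7260 (j = 22**2*(5 + 10) = 484*15 = 7260)
y - j = 11738 - 1*7260 = 11738 - 7260 = 4478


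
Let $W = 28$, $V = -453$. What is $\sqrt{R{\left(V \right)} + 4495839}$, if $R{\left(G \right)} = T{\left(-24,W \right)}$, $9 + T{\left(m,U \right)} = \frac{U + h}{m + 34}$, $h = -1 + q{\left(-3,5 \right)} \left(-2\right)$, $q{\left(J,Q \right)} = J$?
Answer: $\frac{7 \sqrt{9175170}}{10} \approx 2120.3$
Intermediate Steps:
$h = 5$ ($h = -1 - -6 = -1 + 6 = 5$)
$T{\left(m,U \right)} = -9 + \frac{5 + U}{34 + m}$ ($T{\left(m,U \right)} = -9 + \frac{U + 5}{m + 34} = -9 + \frac{5 + U}{34 + m}$)
$R{\left(G \right)} = - \frac{57}{10}$ ($R{\left(G \right)} = \frac{-301 + 28 - -216}{34 - 24} = \frac{-301 + 28 + 216}{10} = \frac{1}{10} \left(-57\right) = - \frac{57}{10}$)
$\sqrt{R{\left(V \right)} + 4495839} = \sqrt{- \frac{57}{10} + 4495839} = \sqrt{\frac{44958333}{10}} = \frac{7 \sqrt{9175170}}{10}$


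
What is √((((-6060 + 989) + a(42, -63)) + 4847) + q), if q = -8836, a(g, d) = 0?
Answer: 2*I*√2265 ≈ 95.184*I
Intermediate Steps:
√((((-6060 + 989) + a(42, -63)) + 4847) + q) = √((((-6060 + 989) + 0) + 4847) - 8836) = √(((-5071 + 0) + 4847) - 8836) = √((-5071 + 4847) - 8836) = √(-224 - 8836) = √(-9060) = 2*I*√2265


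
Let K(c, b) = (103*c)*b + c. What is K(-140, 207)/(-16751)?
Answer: 426440/2393 ≈ 178.20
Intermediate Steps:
K(c, b) = c + 103*b*c (K(c, b) = 103*b*c + c = c + 103*b*c)
K(-140, 207)/(-16751) = -140*(1 + 103*207)/(-16751) = -140*(1 + 21321)*(-1/16751) = -140*21322*(-1/16751) = -2985080*(-1/16751) = 426440/2393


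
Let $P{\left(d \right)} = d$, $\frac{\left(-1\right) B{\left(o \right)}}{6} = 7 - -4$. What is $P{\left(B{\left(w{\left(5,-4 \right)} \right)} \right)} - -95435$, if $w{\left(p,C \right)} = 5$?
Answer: $95369$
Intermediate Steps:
$B{\left(o \right)} = -66$ ($B{\left(o \right)} = - 6 \left(7 - -4\right) = - 6 \left(7 + 4\right) = \left(-6\right) 11 = -66$)
$P{\left(B{\left(w{\left(5,-4 \right)} \right)} \right)} - -95435 = -66 - -95435 = -66 + 95435 = 95369$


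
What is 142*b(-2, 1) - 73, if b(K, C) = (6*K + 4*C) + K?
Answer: -1493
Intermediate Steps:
b(K, C) = 4*C + 7*K (b(K, C) = (4*C + 6*K) + K = 4*C + 7*K)
142*b(-2, 1) - 73 = 142*(4*1 + 7*(-2)) - 73 = 142*(4 - 14) - 73 = 142*(-10) - 73 = -1420 - 73 = -1493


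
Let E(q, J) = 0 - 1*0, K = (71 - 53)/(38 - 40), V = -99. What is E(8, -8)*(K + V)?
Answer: 0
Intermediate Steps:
K = -9 (K = 18/(-2) = 18*(-1/2) = -9)
E(q, J) = 0 (E(q, J) = 0 + 0 = 0)
E(8, -8)*(K + V) = 0*(-9 - 99) = 0*(-108) = 0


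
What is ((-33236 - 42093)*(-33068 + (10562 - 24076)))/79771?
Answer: 3508975478/79771 ≈ 43988.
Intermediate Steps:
((-33236 - 42093)*(-33068 + (10562 - 24076)))/79771 = -75329*(-33068 - 13514)*(1/79771) = -75329*(-46582)*(1/79771) = 3508975478*(1/79771) = 3508975478/79771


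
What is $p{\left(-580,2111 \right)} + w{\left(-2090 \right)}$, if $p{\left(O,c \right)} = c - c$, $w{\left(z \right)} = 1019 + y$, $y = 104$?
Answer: $1123$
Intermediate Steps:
$w{\left(z \right)} = 1123$ ($w{\left(z \right)} = 1019 + 104 = 1123$)
$p{\left(O,c \right)} = 0$
$p{\left(-580,2111 \right)} + w{\left(-2090 \right)} = 0 + 1123 = 1123$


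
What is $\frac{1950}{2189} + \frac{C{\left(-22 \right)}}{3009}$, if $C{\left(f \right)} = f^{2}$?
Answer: $\frac{6927026}{6586701} \approx 1.0517$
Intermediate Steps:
$\frac{1950}{2189} + \frac{C{\left(-22 \right)}}{3009} = \frac{1950}{2189} + \frac{\left(-22\right)^{2}}{3009} = 1950 \cdot \frac{1}{2189} + 484 \cdot \frac{1}{3009} = \frac{1950}{2189} + \frac{484}{3009} = \frac{6927026}{6586701}$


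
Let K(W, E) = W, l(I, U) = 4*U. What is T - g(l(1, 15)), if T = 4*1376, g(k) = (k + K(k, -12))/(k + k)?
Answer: 5503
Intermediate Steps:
g(k) = 1 (g(k) = (k + k)/(k + k) = (2*k)/((2*k)) = (2*k)*(1/(2*k)) = 1)
T = 5504
T - g(l(1, 15)) = 5504 - 1*1 = 5504 - 1 = 5503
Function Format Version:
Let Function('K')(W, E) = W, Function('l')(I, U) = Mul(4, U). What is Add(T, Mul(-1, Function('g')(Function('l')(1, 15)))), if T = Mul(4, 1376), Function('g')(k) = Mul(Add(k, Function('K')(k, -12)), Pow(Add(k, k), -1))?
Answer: 5503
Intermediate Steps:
Function('g')(k) = 1 (Function('g')(k) = Mul(Add(k, k), Pow(Add(k, k), -1)) = Mul(Mul(2, k), Pow(Mul(2, k), -1)) = Mul(Mul(2, k), Mul(Rational(1, 2), Pow(k, -1))) = 1)
T = 5504
Add(T, Mul(-1, Function('g')(Function('l')(1, 15)))) = Add(5504, Mul(-1, 1)) = Add(5504, -1) = 5503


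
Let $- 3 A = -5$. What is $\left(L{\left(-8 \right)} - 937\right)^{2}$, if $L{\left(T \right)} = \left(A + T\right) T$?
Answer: $\frac{7070281}{9} \approx 7.8559 \cdot 10^{5}$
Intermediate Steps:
$A = \frac{5}{3}$ ($A = \left(- \frac{1}{3}\right) \left(-5\right) = \frac{5}{3} \approx 1.6667$)
$L{\left(T \right)} = T \left(\frac{5}{3} + T\right)$ ($L{\left(T \right)} = \left(\frac{5}{3} + T\right) T = T \left(\frac{5}{3} + T\right)$)
$\left(L{\left(-8 \right)} - 937\right)^{2} = \left(\frac{1}{3} \left(-8\right) \left(5 + 3 \left(-8\right)\right) - 937\right)^{2} = \left(\frac{1}{3} \left(-8\right) \left(5 - 24\right) - 937\right)^{2} = \left(\frac{1}{3} \left(-8\right) \left(-19\right) - 937\right)^{2} = \left(\frac{152}{3} - 937\right)^{2} = \left(- \frac{2659}{3}\right)^{2} = \frac{7070281}{9}$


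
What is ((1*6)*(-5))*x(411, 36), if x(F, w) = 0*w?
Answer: 0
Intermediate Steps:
x(F, w) = 0
((1*6)*(-5))*x(411, 36) = ((1*6)*(-5))*0 = (6*(-5))*0 = -30*0 = 0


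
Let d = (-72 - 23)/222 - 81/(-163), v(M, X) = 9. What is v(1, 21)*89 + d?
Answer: 28987483/36186 ≈ 801.07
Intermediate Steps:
d = 2497/36186 (d = -95*1/222 - 81*(-1/163) = -95/222 + 81/163 = 2497/36186 ≈ 0.069005)
v(1, 21)*89 + d = 9*89 + 2497/36186 = 801 + 2497/36186 = 28987483/36186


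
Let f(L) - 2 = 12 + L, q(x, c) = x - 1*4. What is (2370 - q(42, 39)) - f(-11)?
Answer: 2329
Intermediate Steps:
q(x, c) = -4 + x (q(x, c) = x - 4 = -4 + x)
f(L) = 14 + L (f(L) = 2 + (12 + L) = 14 + L)
(2370 - q(42, 39)) - f(-11) = (2370 - (-4 + 42)) - (14 - 11) = (2370 - 1*38) - 1*3 = (2370 - 38) - 3 = 2332 - 3 = 2329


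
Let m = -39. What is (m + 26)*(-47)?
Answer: 611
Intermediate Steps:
(m + 26)*(-47) = (-39 + 26)*(-47) = -13*(-47) = 611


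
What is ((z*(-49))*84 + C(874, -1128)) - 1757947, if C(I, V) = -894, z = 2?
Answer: -1767073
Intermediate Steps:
((z*(-49))*84 + C(874, -1128)) - 1757947 = ((2*(-49))*84 - 894) - 1757947 = (-98*84 - 894) - 1757947 = (-8232 - 894) - 1757947 = -9126 - 1757947 = -1767073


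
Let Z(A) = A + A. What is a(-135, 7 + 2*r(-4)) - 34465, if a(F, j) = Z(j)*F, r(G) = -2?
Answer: -35275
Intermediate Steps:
Z(A) = 2*A
a(F, j) = 2*F*j (a(F, j) = (2*j)*F = 2*F*j)
a(-135, 7 + 2*r(-4)) - 34465 = 2*(-135)*(7 + 2*(-2)) - 34465 = 2*(-135)*(7 - 4) - 34465 = 2*(-135)*3 - 34465 = -810 - 34465 = -35275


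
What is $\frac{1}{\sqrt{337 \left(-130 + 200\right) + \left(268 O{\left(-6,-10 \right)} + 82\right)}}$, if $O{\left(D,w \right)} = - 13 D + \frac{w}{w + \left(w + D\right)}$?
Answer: $\frac{\sqrt{1887691}}{290414} \approx 0.0047309$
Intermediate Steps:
$O{\left(D,w \right)} = - 13 D + \frac{w}{D + 2 w}$ ($O{\left(D,w \right)} = - 13 D + \frac{w}{w + \left(D + w\right)} = - 13 D + \frac{w}{D + 2 w}$)
$\frac{1}{\sqrt{337 \left(-130 + 200\right) + \left(268 O{\left(-6,-10 \right)} + 82\right)}} = \frac{1}{\sqrt{337 \left(-130 + 200\right) + \left(268 \frac{-10 - 13 \left(-6\right)^{2} - \left(-156\right) \left(-10\right)}{-6 + 2 \left(-10\right)} + 82\right)}} = \frac{1}{\sqrt{337 \cdot 70 + \left(268 \frac{-10 - 468 - 1560}{-6 - 20} + 82\right)}} = \frac{1}{\sqrt{23590 + \left(268 \frac{-10 - 468 - 1560}{-26} + 82\right)}} = \frac{1}{\sqrt{23590 + \left(268 \left(\left(- \frac{1}{26}\right) \left(-2038\right)\right) + 82\right)}} = \frac{1}{\sqrt{23590 + \left(268 \cdot \frac{1019}{13} + 82\right)}} = \frac{1}{\sqrt{23590 + \left(\frac{273092}{13} + 82\right)}} = \frac{1}{\sqrt{23590 + \frac{274158}{13}}} = \frac{1}{\sqrt{\frac{580828}{13}}} = \frac{1}{\frac{2}{13} \sqrt{1887691}} = \frac{\sqrt{1887691}}{290414}$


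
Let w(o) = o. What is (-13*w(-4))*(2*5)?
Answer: 520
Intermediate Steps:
(-13*w(-4))*(2*5) = (-13*(-4))*(2*5) = 52*10 = 520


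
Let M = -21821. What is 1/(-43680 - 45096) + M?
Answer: -1937181097/88776 ≈ -21821.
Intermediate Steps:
1/(-43680 - 45096) + M = 1/(-43680 - 45096) - 21821 = 1/(-88776) - 21821 = -1/88776 - 21821 = -1937181097/88776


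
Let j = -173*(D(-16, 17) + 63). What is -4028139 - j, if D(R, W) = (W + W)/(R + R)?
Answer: -64278781/16 ≈ -4.0174e+6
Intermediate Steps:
D(R, W) = W/R (D(R, W) = (2*W)/((2*R)) = (2*W)*(1/(2*R)) = W/R)
j = -171443/16 (j = -173*(17/(-16) + 63) = -173*(17*(-1/16) + 63) = -173*(-17/16 + 63) = -173*991/16 = -171443/16 ≈ -10715.)
-4028139 - j = -4028139 - 1*(-171443/16) = -4028139 + 171443/16 = -64278781/16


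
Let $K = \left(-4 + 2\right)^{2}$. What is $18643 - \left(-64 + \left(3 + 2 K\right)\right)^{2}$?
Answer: $15834$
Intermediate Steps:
$K = 4$ ($K = \left(-2\right)^{2} = 4$)
$18643 - \left(-64 + \left(3 + 2 K\right)\right)^{2} = 18643 - \left(-64 + \left(3 + 2 \cdot 4\right)\right)^{2} = 18643 - \left(-64 + \left(3 + 8\right)\right)^{2} = 18643 - \left(-64 + 11\right)^{2} = 18643 - \left(-53\right)^{2} = 18643 - 2809 = 15834$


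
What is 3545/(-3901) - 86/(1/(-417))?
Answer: 139894117/3901 ≈ 35861.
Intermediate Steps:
3545/(-3901) - 86/(1/(-417)) = 3545*(-1/3901) - 86/(-1/417) = -3545/3901 - 86*(-417) = -3545/3901 + 35862 = 139894117/3901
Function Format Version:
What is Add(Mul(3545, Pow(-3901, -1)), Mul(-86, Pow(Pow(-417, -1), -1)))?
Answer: Rational(139894117, 3901) ≈ 35861.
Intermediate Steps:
Add(Mul(3545, Pow(-3901, -1)), Mul(-86, Pow(Pow(-417, -1), -1))) = Add(Mul(3545, Rational(-1, 3901)), Mul(-86, Pow(Rational(-1, 417), -1))) = Add(Rational(-3545, 3901), Mul(-86, -417)) = Add(Rational(-3545, 3901), 35862) = Rational(139894117, 3901)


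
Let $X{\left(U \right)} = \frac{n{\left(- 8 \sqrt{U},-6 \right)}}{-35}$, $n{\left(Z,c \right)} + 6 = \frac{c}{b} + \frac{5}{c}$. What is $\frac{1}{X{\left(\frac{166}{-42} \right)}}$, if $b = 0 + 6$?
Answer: $\frac{210}{47} \approx 4.4681$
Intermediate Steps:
$b = 6$
$n{\left(Z,c \right)} = -6 + \frac{5}{c} + \frac{c}{6}$ ($n{\left(Z,c \right)} = -6 + \left(\frac{c}{6} + \frac{5}{c}\right) = -6 + \left(\frac{5}{c} + \frac{c}{6}\right) = -6 + \frac{5}{c} + \frac{c}{6}$)
$X{\left(U \right)} = \frac{47}{210}$ ($X{\left(U \right)} = \frac{-6 + \frac{5}{-6} + \frac{1}{6} \left(-6\right)}{-35} = \left(-6 + 5 \left(- \frac{1}{6}\right) - 1\right) \left(- \frac{1}{35}\right) = \left(-6 - \frac{5}{6} - 1\right) \left(- \frac{1}{35}\right) = \left(- \frac{47}{6}\right) \left(- \frac{1}{35}\right) = \frac{47}{210}$)
$\frac{1}{X{\left(\frac{166}{-42} \right)}} = \frac{1}{\frac{47}{210}} = \frac{210}{47}$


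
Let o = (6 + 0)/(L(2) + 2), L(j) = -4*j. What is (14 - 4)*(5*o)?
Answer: -50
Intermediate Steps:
o = -1 (o = (6 + 0)/(-4*2 + 2) = 6/(-8 + 2) = 6/(-6) = 6*(-1/6) = -1)
(14 - 4)*(5*o) = (14 - 4)*(5*(-1)) = 10*(-5) = -50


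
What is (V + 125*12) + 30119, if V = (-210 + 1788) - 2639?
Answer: 30558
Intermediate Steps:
V = -1061 (V = 1578 - 2639 = -1061)
(V + 125*12) + 30119 = (-1061 + 125*12) + 30119 = (-1061 + 1500) + 30119 = 439 + 30119 = 30558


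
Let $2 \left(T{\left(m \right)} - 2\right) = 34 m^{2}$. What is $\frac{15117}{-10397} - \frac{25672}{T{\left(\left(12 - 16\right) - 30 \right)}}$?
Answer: $- \frac{282010651}{102171319} \approx -2.7602$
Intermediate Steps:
$T{\left(m \right)} = 2 + 17 m^{2}$ ($T{\left(m \right)} = 2 + \frac{34 m^{2}}{2} = 2 + 17 m^{2}$)
$\frac{15117}{-10397} - \frac{25672}{T{\left(\left(12 - 16\right) - 30 \right)}} = \frac{15117}{-10397} - \frac{25672}{2 + 17 \left(\left(12 - 16\right) - 30\right)^{2}} = 15117 \left(- \frac{1}{10397}\right) - \frac{25672}{2 + 17 \left(-4 - 30\right)^{2}} = - \frac{15117}{10397} - \frac{25672}{2 + 17 \left(-34\right)^{2}} = - \frac{15117}{10397} - \frac{25672}{2 + 17 \cdot 1156} = - \frac{15117}{10397} - \frac{25672}{2 + 19652} = - \frac{15117}{10397} - \frac{25672}{19654} = - \frac{15117}{10397} - \frac{12836}{9827} = - \frac{282010651}{102171319}$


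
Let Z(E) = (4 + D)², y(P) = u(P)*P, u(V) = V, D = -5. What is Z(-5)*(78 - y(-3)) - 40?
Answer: 29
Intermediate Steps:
y(P) = P² (y(P) = P*P = P²)
Z(E) = 1 (Z(E) = (4 - 5)² = (-1)² = 1)
Z(-5)*(78 - y(-3)) - 40 = 1*(78 - 1*(-3)²) - 40 = 1*(78 - 1*9) - 40 = 1*(78 - 9) - 40 = 1*69 - 40 = 69 - 40 = 29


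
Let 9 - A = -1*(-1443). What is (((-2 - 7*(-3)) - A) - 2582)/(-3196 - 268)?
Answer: 1129/3464 ≈ 0.32592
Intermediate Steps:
A = -1434 (A = 9 - (-1)*(-1443) = 9 - 1*1443 = 9 - 1443 = -1434)
(((-2 - 7*(-3)) - A) - 2582)/(-3196 - 268) = (((-2 - 7*(-3)) - 1*(-1434)) - 2582)/(-3196 - 268) = (((-2 + 21) + 1434) - 2582)/(-3464) = ((19 + 1434) - 2582)*(-1/3464) = (1453 - 2582)*(-1/3464) = -1129*(-1/3464) = 1129/3464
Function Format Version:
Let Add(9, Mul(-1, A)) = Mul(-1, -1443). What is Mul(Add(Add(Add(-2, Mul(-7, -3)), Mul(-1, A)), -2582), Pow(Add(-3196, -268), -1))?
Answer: Rational(1129, 3464) ≈ 0.32592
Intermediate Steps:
A = -1434 (A = Add(9, Mul(-1, Mul(-1, -1443))) = Add(9, Mul(-1, 1443)) = Add(9, -1443) = -1434)
Mul(Add(Add(Add(-2, Mul(-7, -3)), Mul(-1, A)), -2582), Pow(Add(-3196, -268), -1)) = Mul(Add(Add(Add(-2, Mul(-7, -3)), Mul(-1, -1434)), -2582), Pow(Add(-3196, -268), -1)) = Mul(Add(Add(Add(-2, 21), 1434), -2582), Pow(-3464, -1)) = Mul(Add(Add(19, 1434), -2582), Rational(-1, 3464)) = Mul(Add(1453, -2582), Rational(-1, 3464)) = Mul(-1129, Rational(-1, 3464)) = Rational(1129, 3464)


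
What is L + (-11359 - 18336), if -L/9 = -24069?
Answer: 186926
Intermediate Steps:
L = 216621 (L = -9*(-24069) = 216621)
L + (-11359 - 18336) = 216621 + (-11359 - 18336) = 216621 - 29695 = 186926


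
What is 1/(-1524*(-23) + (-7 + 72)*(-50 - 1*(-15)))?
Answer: 1/32777 ≈ 3.0509e-5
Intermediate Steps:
1/(-1524*(-23) + (-7 + 72)*(-50 - 1*(-15))) = 1/(35052 + 65*(-50 + 15)) = 1/(35052 + 65*(-35)) = 1/(35052 - 2275) = 1/32777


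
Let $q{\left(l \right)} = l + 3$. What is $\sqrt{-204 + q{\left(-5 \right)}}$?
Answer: $i \sqrt{206} \approx 14.353 i$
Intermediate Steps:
$q{\left(l \right)} = 3 + l$
$\sqrt{-204 + q{\left(-5 \right)}} = \sqrt{-204 + \left(3 - 5\right)} = \sqrt{-204 - 2} = \sqrt{-206} = i \sqrt{206}$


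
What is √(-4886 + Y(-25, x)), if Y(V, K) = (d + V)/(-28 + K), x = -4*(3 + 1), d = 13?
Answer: I*√591173/11 ≈ 69.898*I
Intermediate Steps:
x = -16 (x = -4*4 = -16)
Y(V, K) = (13 + V)/(-28 + K)
√(-4886 + Y(-25, x)) = √(-4886 + (13 - 25)/(-28 - 16)) = √(-4886 - 12/(-44)) = √(-4886 - 1/44*(-12)) = √(-4886 + 3/11) = √(-53743/11) = I*√591173/11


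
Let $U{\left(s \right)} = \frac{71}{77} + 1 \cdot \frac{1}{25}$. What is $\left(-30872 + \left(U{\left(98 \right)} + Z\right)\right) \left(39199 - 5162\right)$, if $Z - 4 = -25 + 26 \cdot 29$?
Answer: $- \frac{1974681163751}{1925} \approx -1.0258 \cdot 10^{9}$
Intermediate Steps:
$Z = 733$ ($Z = 4 + \left(-25 + 26 \cdot 29\right) = 4 + \left(-25 + 754\right) = 4 + 729 = 733$)
$U{\left(s \right)} = \frac{1852}{1925}$ ($U{\left(s \right)} = 71 \cdot \frac{1}{77} + 1 \cdot \frac{1}{25} = \frac{71}{77} + \frac{1}{25} = \frac{1852}{1925}$)
$\left(-30872 + \left(U{\left(98 \right)} + Z\right)\right) \left(39199 - 5162\right) = \left(-30872 + \left(\frac{1852}{1925} + 733\right)\right) \left(39199 - 5162\right) = \left(-30872 + \frac{1412877}{1925}\right) 34037 = \left(- \frac{58015723}{1925}\right) 34037 = - \frac{1974681163751}{1925}$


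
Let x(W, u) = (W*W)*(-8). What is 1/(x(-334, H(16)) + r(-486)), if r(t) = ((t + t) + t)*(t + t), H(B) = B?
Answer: 1/524728 ≈ 1.9057e-6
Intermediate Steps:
x(W, u) = -8*W**2 (x(W, u) = W**2*(-8) = -8*W**2)
r(t) = 6*t**2 (r(t) = (2*t + t)*(2*t) = (3*t)*(2*t) = 6*t**2)
1/(x(-334, H(16)) + r(-486)) = 1/(-8*(-334)**2 + 6*(-486)**2) = 1/(-8*111556 + 6*236196) = 1/(-892448 + 1417176) = 1/524728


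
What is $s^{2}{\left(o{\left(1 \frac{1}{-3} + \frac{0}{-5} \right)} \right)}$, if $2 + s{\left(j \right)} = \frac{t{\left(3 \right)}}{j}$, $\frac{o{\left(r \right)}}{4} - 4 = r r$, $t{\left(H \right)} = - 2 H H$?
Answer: $\frac{52441}{5476} \approx 9.5765$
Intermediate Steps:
$t{\left(H \right)} = - 2 H^{2}$
$o{\left(r \right)} = 16 + 4 r^{2}$ ($o{\left(r \right)} = 16 + 4 r r = 16 + 4 r^{2}$)
$s{\left(j \right)} = -2 - \frac{18}{j}$ ($s{\left(j \right)} = -2 + \frac{\left(-2\right) 3^{2}}{j} = -2 + \frac{\left(-2\right) 9}{j} = -2 - \frac{18}{j}$)
$s^{2}{\left(o{\left(1 \frac{1}{-3} + \frac{0}{-5} \right)} \right)} = \left(-2 - \frac{18}{16 + 4 \left(1 \frac{1}{-3} + \frac{0}{-5}\right)^{2}}\right)^{2} = \left(-2 - \frac{18}{16 + 4 \left(1 \left(- \frac{1}{3}\right) + 0 \left(- \frac{1}{5}\right)\right)^{2}}\right)^{2} = \left(-2 - \frac{18}{16 + 4 \left(- \frac{1}{3} + 0\right)^{2}}\right)^{2} = \left(-2 - \frac{18}{16 + 4 \left(- \frac{1}{3}\right)^{2}}\right)^{2} = \left(-2 - \frac{18}{16 + 4 \cdot \frac{1}{9}}\right)^{2} = \left(-2 - \frac{18}{16 + \frac{4}{9}}\right)^{2} = \left(-2 - \frac{18}{\frac{148}{9}}\right)^{2} = \left(-2 - \frac{81}{74}\right)^{2} = \left(- \frac{229}{74}\right)^{2} = \frac{52441}{5476}$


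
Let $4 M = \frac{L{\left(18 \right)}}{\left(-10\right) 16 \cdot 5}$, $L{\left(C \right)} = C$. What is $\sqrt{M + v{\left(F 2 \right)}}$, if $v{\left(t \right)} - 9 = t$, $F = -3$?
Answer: $\frac{\sqrt{4791}}{40} \approx 1.7304$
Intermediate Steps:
$v{\left(t \right)} = 9 + t$
$M = - \frac{9}{1600}$ ($M = \frac{18 \frac{1}{\left(-10\right) 16 \cdot 5}}{4} = \frac{18 \frac{1}{\left(-160\right) 5}}{4} = \frac{18 \frac{1}{-800}}{4} = \frac{18 \left(- \frac{1}{800}\right)}{4} = \frac{1}{4} \left(- \frac{9}{400}\right) = - \frac{9}{1600} \approx -0.005625$)
$\sqrt{M + v{\left(F 2 \right)}} = \sqrt{- \frac{9}{1600} + \left(9 - 6\right)} = \sqrt{- \frac{9}{1600} + 3} = \sqrt{\frac{4791}{1600}} = \frac{\sqrt{4791}}{40}$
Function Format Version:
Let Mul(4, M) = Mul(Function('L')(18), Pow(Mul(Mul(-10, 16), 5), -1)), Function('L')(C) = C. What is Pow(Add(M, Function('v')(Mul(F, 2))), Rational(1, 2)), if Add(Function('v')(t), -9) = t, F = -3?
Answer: Mul(Rational(1, 40), Pow(4791, Rational(1, 2))) ≈ 1.7304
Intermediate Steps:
Function('v')(t) = Add(9, t)
M = Rational(-9, 1600) (M = Mul(Rational(1, 4), Mul(18, Pow(Mul(Mul(-10, 16), 5), -1))) = Mul(Rational(1, 4), Mul(18, Pow(Mul(-160, 5), -1))) = Mul(Rational(1, 4), Mul(18, Pow(-800, -1))) = Mul(Rational(1, 4), Mul(18, Rational(-1, 800))) = Mul(Rational(1, 4), Rational(-9, 400)) = Rational(-9, 1600) ≈ -0.0056250)
Pow(Add(M, Function('v')(Mul(F, 2))), Rational(1, 2)) = Pow(Add(Rational(-9, 1600), Add(9, Mul(-3, 2))), Rational(1, 2)) = Pow(Add(Rational(-9, 1600), Add(9, -6)), Rational(1, 2)) = Pow(Add(Rational(-9, 1600), 3), Rational(1, 2)) = Pow(Rational(4791, 1600), Rational(1, 2)) = Mul(Rational(1, 40), Pow(4791, Rational(1, 2)))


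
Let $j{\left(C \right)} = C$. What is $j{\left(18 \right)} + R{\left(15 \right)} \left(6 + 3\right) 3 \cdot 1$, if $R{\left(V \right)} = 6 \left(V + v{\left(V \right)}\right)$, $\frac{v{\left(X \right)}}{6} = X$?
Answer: $17028$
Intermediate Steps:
$v{\left(X \right)} = 6 X$
$R{\left(V \right)} = 42 V$ ($R{\left(V \right)} = 6 \left(V + 6 V\right) = 6 \cdot 7 V = 42 V$)
$j{\left(18 \right)} + R{\left(15 \right)} \left(6 + 3\right) 3 \cdot 1 = 18 + 42 \cdot 15 \left(6 + 3\right) 3 \cdot 1 = 18 + 630 \cdot 9 \cdot 3 \cdot 1 = 18 + 630 \cdot 27 \cdot 1 = 18 + 630 \cdot 27 = 18 + 17010 = 17028$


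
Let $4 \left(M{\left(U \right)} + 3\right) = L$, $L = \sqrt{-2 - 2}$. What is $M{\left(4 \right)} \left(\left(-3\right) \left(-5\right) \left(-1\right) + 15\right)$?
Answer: $0$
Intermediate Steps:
$L = 2 i$ ($L = \sqrt{-4} = 2 i \approx 2.0 i$)
$M{\left(U \right)} = -3 + \frac{i}{2}$ ($M{\left(U \right)} = -3 + \frac{2 i}{4} = -3 + \frac{i}{2}$)
$M{\left(4 \right)} \left(\left(-3\right) \left(-5\right) \left(-1\right) + 15\right) = \left(-3 + \frac{i}{2}\right) \left(\left(-3\right) \left(-5\right) \left(-1\right) + 15\right) = \left(-3 + \frac{i}{2}\right) \left(15 \left(-1\right) + 15\right) = \left(-3 + \frac{i}{2}\right) \left(-15 + 15\right) = \left(-3 + \frac{i}{2}\right) 0 = 0$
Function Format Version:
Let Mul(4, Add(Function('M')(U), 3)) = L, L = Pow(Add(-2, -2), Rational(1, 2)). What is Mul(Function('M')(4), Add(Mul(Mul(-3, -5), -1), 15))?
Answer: 0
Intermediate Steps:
L = Mul(2, I) (L = Pow(-4, Rational(1, 2)) = Mul(2, I) ≈ Mul(2.0000, I))
Function('M')(U) = Add(-3, Mul(Rational(1, 2), I)) (Function('M')(U) = Add(-3, Mul(Rational(1, 4), Mul(2, I))) = Add(-3, Mul(Rational(1, 2), I)))
Mul(Function('M')(4), Add(Mul(Mul(-3, -5), -1), 15)) = Mul(Add(-3, Mul(Rational(1, 2), I)), Add(Mul(Mul(-3, -5), -1), 15)) = Mul(Add(-3, Mul(Rational(1, 2), I)), Add(Mul(15, -1), 15)) = Mul(Add(-3, Mul(Rational(1, 2), I)), Add(-15, 15)) = Mul(Add(-3, Mul(Rational(1, 2), I)), 0) = 0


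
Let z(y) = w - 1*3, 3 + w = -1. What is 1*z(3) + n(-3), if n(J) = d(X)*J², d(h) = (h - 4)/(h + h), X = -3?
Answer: 7/2 ≈ 3.5000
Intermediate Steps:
w = -4 (w = -3 - 1 = -4)
d(h) = (-4 + h)/(2*h) (d(h) = (-4 + h)/((2*h)) = (-4 + h)*(1/(2*h)) = (-4 + h)/(2*h))
z(y) = -7 (z(y) = -4 - 1*3 = -4 - 3 = -7)
n(J) = 7*J²/6 (n(J) = ((½)*(-4 - 3)/(-3))*J² = ((½)*(-⅓)*(-7))*J² = 7*J²/6)
1*z(3) + n(-3) = 1*(-7) + (7/6)*(-3)² = -7 + (7/6)*9 = -7 + 21/2 = 7/2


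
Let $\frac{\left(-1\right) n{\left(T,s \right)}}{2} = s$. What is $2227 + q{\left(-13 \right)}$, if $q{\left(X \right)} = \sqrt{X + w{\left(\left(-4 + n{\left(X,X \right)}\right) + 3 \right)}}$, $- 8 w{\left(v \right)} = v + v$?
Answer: $2227 + \frac{i \sqrt{77}}{2} \approx 2227.0 + 4.3875 i$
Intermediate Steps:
$n{\left(T,s \right)} = - 2 s$
$w{\left(v \right)} = - \frac{v}{4}$ ($w{\left(v \right)} = - \frac{v + v}{8} = - \frac{2 v}{8} = - \frac{v}{4}$)
$q{\left(X \right)} = \sqrt{\frac{1}{4} + \frac{3 X}{2}}$ ($q{\left(X \right)} = \sqrt{X - \frac{\left(-4 - 2 X\right) + 3}{4}} = \sqrt{X - \frac{-1 - 2 X}{4}} = \sqrt{X + \left(\frac{1}{4} + \frac{X}{2}\right)} = \sqrt{\frac{1}{4} + \frac{3 X}{2}}$)
$2227 + q{\left(-13 \right)} = 2227 + \frac{\sqrt{1 + 6 \left(-13\right)}}{2} = 2227 + \frac{\sqrt{1 - 78}}{2} = 2227 + \frac{\sqrt{-77}}{2} = 2227 + \frac{i \sqrt{77}}{2}$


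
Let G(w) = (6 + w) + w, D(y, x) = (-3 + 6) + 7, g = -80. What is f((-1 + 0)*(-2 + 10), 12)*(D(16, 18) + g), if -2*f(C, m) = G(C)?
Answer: -350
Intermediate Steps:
D(y, x) = 10 (D(y, x) = 3 + 7 = 10)
G(w) = 6 + 2*w
f(C, m) = -3 - C (f(C, m) = -(6 + 2*C)/2 = -3 - C)
f((-1 + 0)*(-2 + 10), 12)*(D(16, 18) + g) = (-3 - (-1 + 0)*(-2 + 10))*(10 - 80) = (-3 - (-1)*8)*(-70) = (-3 - 1*(-8))*(-70) = (-3 + 8)*(-70) = 5*(-70) = -350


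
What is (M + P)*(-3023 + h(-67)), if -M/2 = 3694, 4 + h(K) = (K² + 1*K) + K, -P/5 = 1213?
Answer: -17865584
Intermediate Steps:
P = -6065 (P = -5*1213 = -6065)
h(K) = -4 + K² + 2*K (h(K) = -4 + ((K² + 1*K) + K) = -4 + ((K² + K) + K) = -4 + ((K + K²) + K) = -4 + (K² + 2*K) = -4 + K² + 2*K)
M = -7388 (M = -2*3694 = -7388)
(M + P)*(-3023 + h(-67)) = (-7388 - 6065)*(-3023 + (-4 + (-67)² + 2*(-67))) = -13453*(-3023 + (-4 + 4489 - 134)) = -13453*(-3023 + 4351) = -13453*1328 = -17865584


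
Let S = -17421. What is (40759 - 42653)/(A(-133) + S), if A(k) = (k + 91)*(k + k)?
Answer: 1894/6249 ≈ 0.30309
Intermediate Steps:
A(k) = 2*k*(91 + k) (A(k) = (91 + k)*(2*k) = 2*k*(91 + k))
(40759 - 42653)/(A(-133) + S) = (40759 - 42653)/(2*(-133)*(91 - 133) - 17421) = -1894/(2*(-133)*(-42) - 17421) = -1894/(11172 - 17421) = -1894/(-6249) = -1894*(-1/6249) = 1894/6249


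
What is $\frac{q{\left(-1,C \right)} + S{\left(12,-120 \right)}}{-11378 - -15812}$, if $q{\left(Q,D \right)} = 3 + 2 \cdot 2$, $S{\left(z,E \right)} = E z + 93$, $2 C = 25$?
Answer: $- \frac{670}{2217} \approx -0.30221$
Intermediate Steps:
$C = \frac{25}{2}$ ($C = \frac{1}{2} \cdot 25 = \frac{25}{2} \approx 12.5$)
$S{\left(z,E \right)} = 93 + E z$
$q{\left(Q,D \right)} = 7$ ($q{\left(Q,D \right)} = 3 + 4 = 7$)
$\frac{q{\left(-1,C \right)} + S{\left(12,-120 \right)}}{-11378 - -15812} = \frac{7 + \left(93 - 1440\right)}{-11378 - -15812} = \frac{7 + \left(93 - 1440\right)}{-11378 + 15812} = \frac{7 - 1347}{4434} = \left(-1340\right) \frac{1}{4434} = - \frac{670}{2217}$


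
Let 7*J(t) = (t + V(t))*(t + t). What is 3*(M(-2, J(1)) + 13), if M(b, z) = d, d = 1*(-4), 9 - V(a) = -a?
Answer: 27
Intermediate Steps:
V(a) = 9 + a (V(a) = 9 - (-1)*a = 9 + a)
d = -4
J(t) = 2*t*(9 + 2*t)/7 (J(t) = ((t + (9 + t))*(t + t))/7 = ((9 + 2*t)*(2*t))/7 = (2*t*(9 + 2*t))/7 = 2*t*(9 + 2*t)/7)
M(b, z) = -4
3*(M(-2, J(1)) + 13) = 3*(-4 + 13) = 3*9 = 27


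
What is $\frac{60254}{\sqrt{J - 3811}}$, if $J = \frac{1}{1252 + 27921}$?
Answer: $- \frac{30127 i \sqrt{3243404604246}}{55589151} \approx - 976.04 i$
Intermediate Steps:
$J = \frac{1}{29173} \approx 3.4278 \cdot 10^{-5}$
$\frac{60254}{\sqrt{J - 3811}} = \frac{60254}{\sqrt{\frac{1}{29173} - 3811}} = \frac{60254}{\sqrt{- \frac{111178302}{29173}}} = \frac{60254}{\frac{1}{29173} i \sqrt{3243404604246}} = 60254 \left(- \frac{i \sqrt{3243404604246}}{111178302}\right) = - \frac{30127 i \sqrt{3243404604246}}{55589151}$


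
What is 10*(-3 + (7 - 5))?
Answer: -10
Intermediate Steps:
10*(-3 + (7 - 5)) = 10*(-3 + 2) = 10*(-1) = -10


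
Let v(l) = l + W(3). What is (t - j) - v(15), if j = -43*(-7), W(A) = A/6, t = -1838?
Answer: -4309/2 ≈ -2154.5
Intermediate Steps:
W(A) = A/6 (W(A) = A*(1/6) = A/6)
v(l) = 1/2 + l (v(l) = l + (1/6)*3 = l + 1/2 = 1/2 + l)
j = 301
(t - j) - v(15) = (-1838 - 1*301) - (1/2 + 15) = (-1838 - 301) - 1*31/2 = -2139 - 31/2 = -4309/2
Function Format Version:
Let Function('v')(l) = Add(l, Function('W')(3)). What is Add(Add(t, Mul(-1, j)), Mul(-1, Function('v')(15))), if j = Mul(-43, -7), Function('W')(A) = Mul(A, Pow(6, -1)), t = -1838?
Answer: Rational(-4309, 2) ≈ -2154.5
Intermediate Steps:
Function('W')(A) = Mul(Rational(1, 6), A) (Function('W')(A) = Mul(A, Rational(1, 6)) = Mul(Rational(1, 6), A))
Function('v')(l) = Add(Rational(1, 2), l) (Function('v')(l) = Add(l, Mul(Rational(1, 6), 3)) = Add(l, Rational(1, 2)) = Add(Rational(1, 2), l))
j = 301
Add(Add(t, Mul(-1, j)), Mul(-1, Function('v')(15))) = Add(Add(-1838, Mul(-1, 301)), Mul(-1, Add(Rational(1, 2), 15))) = Add(Add(-1838, -301), Mul(-1, Rational(31, 2))) = Add(-2139, Rational(-31, 2)) = Rational(-4309, 2)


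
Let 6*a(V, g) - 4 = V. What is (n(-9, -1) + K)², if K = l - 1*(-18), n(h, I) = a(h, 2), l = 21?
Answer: 52441/36 ≈ 1456.7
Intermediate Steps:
a(V, g) = ⅔ + V/6
n(h, I) = ⅔ + h/6
K = 39 (K = 21 - 1*(-18) = 21 + 18 = 39)
(n(-9, -1) + K)² = ((⅔ + (⅙)*(-9)) + 39)² = ((⅔ - 3/2) + 39)² = (-⅚ + 39)² = (229/6)² = 52441/36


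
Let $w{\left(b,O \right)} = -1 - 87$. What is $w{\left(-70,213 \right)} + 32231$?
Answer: $32143$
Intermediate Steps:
$w{\left(b,O \right)} = -88$ ($w{\left(b,O \right)} = -1 - 87 = -88$)
$w{\left(-70,213 \right)} + 32231 = -88 + 32231 = 32143$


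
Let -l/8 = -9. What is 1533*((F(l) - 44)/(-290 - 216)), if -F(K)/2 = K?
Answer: 144102/253 ≈ 569.57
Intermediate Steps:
l = 72 (l = -8*(-9) = 72)
F(K) = -2*K
1533*((F(l) - 44)/(-290 - 216)) = 1533*((-2*72 - 44)/(-290 - 216)) = 1533*((-144 - 44)/(-506)) = 1533*(-188*(-1/506)) = 1533*(94/253) = 144102/253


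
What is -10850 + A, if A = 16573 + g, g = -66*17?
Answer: 4601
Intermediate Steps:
g = -1122
A = 15451 (A = 16573 - 1122 = 15451)
-10850 + A = -10850 + 15451 = 4601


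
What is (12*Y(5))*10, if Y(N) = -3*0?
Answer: 0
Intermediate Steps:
Y(N) = 0
(12*Y(5))*10 = (12*0)*10 = 0*10 = 0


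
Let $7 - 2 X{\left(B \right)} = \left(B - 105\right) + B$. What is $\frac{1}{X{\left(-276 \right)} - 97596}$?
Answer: $- \frac{1}{97264} \approx -1.0281 \cdot 10^{-5}$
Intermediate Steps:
$X{\left(B \right)} = 56 - B$ ($X{\left(B \right)} = \frac{7}{2} - \frac{\left(B - 105\right) + B}{2} = \frac{7}{2} - \frac{\left(-105 + B\right) + B}{2} = \frac{7}{2} - \frac{-105 + 2 B}{2} = \frac{7}{2} - \left(- \frac{105}{2} + B\right) = 56 - B$)
$\frac{1}{X{\left(-276 \right)} - 97596} = \frac{1}{\left(56 - -276\right) - 97596} = \frac{1}{\left(56 + 276\right) - 97596} = \frac{1}{332 - 97596} = \frac{1}{-97264} = - \frac{1}{97264}$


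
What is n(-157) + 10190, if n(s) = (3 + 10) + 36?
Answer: 10239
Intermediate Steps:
n(s) = 49 (n(s) = 13 + 36 = 49)
n(-157) + 10190 = 49 + 10190 = 10239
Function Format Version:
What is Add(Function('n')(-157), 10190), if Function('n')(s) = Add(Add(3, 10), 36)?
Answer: 10239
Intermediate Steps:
Function('n')(s) = 49 (Function('n')(s) = Add(13, 36) = 49)
Add(Function('n')(-157), 10190) = Add(49, 10190) = 10239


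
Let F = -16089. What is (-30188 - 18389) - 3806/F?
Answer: -4517639/93 ≈ -48577.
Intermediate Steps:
(-30188 - 18389) - 3806/F = (-30188 - 18389) - 3806/(-16089) = -48577 - 3806*(-1/16089) = -48577 + 22/93 = -4517639/93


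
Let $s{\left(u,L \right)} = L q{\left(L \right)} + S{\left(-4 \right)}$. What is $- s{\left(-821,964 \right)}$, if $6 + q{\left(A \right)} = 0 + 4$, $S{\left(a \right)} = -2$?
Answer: $1930$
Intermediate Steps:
$q{\left(A \right)} = -2$ ($q{\left(A \right)} = -6 + \left(0 + 4\right) = -6 + 4 = -2$)
$s{\left(u,L \right)} = -2 - 2 L$ ($s{\left(u,L \right)} = L \left(-2\right) - 2 = - 2 L - 2 = -2 - 2 L$)
$- s{\left(-821,964 \right)} = - (-2 - 1928) = \left(-1\right) \left(-1930\right) = 1930$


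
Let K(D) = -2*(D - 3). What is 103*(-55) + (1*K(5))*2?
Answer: -5673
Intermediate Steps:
K(D) = 6 - 2*D (K(D) = -2*(-3 + D) = 6 - 2*D)
103*(-55) + (1*K(5))*2 = 103*(-55) + (1*(6 - 2*5))*2 = -5665 + (1*(6 - 10))*2 = -5665 + (1*(-4))*2 = -5665 - 4*2 = -5665 - 8 = -5673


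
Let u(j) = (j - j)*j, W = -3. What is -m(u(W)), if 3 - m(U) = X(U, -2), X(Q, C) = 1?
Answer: -2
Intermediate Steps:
u(j) = 0 (u(j) = 0*j = 0)
m(U) = 2 (m(U) = 3 - 1*1 = 3 - 1 = 2)
-m(u(W)) = -1*2 = -2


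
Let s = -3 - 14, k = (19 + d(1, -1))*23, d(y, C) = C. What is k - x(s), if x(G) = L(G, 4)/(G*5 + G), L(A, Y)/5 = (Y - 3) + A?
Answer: 21074/51 ≈ 413.22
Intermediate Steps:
L(A, Y) = -15 + 5*A + 5*Y (L(A, Y) = 5*((Y - 3) + A) = 5*((-3 + Y) + A) = 5*(-3 + A + Y) = -15 + 5*A + 5*Y)
k = 414 (k = (19 - 1)*23 = 18*23 = 414)
s = -17
x(G) = (5 + 5*G)/(6*G) (x(G) = (-15 + 5*G + 5*4)/(G*5 + G) = (-15 + 5*G + 20)/(5*G + G) = (5 + 5*G)/((6*G)) = (5 + 5*G)*(1/(6*G)) = (5 + 5*G)/(6*G))
k - x(s) = 414 - 5*(1 - 17)/(6*(-17)) = 414 - 5*(-1)*(-16)/(6*17) = 414 - 1*40/51 = 414 - 40/51 = 21074/51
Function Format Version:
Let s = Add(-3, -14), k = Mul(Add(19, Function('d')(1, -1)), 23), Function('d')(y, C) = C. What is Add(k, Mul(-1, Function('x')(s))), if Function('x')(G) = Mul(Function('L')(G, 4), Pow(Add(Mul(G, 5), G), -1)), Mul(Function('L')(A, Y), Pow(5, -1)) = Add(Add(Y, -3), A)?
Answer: Rational(21074, 51) ≈ 413.22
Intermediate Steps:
Function('L')(A, Y) = Add(-15, Mul(5, A), Mul(5, Y)) (Function('L')(A, Y) = Mul(5, Add(Add(Y, -3), A)) = Mul(5, Add(Add(-3, Y), A)) = Mul(5, Add(-3, A, Y)) = Add(-15, Mul(5, A), Mul(5, Y)))
k = 414 (k = Mul(Add(19, -1), 23) = Mul(18, 23) = 414)
s = -17
Function('x')(G) = Mul(Rational(1, 6), Pow(G, -1), Add(5, Mul(5, G))) (Function('x')(G) = Mul(Add(-15, Mul(5, G), Mul(5, 4)), Pow(Add(Mul(G, 5), G), -1)) = Mul(Add(-15, Mul(5, G), 20), Pow(Add(Mul(5, G), G), -1)) = Mul(Add(5, Mul(5, G)), Pow(Mul(6, G), -1)) = Mul(Add(5, Mul(5, G)), Mul(Rational(1, 6), Pow(G, -1))) = Mul(Rational(1, 6), Pow(G, -1), Add(5, Mul(5, G))))
Add(k, Mul(-1, Function('x')(s))) = Add(414, Mul(-1, Mul(Rational(5, 6), Pow(-17, -1), Add(1, -17)))) = Add(414, Mul(-1, Mul(Rational(5, 6), Rational(-1, 17), -16))) = Add(414, Mul(-1, Rational(40, 51))) = Add(414, Rational(-40, 51)) = Rational(21074, 51)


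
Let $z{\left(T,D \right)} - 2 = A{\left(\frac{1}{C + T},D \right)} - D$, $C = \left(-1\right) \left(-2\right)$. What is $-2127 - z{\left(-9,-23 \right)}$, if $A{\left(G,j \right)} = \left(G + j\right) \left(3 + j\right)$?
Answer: $- \frac{18304}{7} \approx -2614.9$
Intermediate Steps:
$C = 2$
$A{\left(G,j \right)} = \left(3 + j\right) \left(G + j\right)$
$z{\left(T,D \right)} = 2 + D^{2} + 2 D + \frac{3}{2 + T} + \frac{D}{2 + T}$ ($z{\left(T,D \right)} = 2 - \left(- D^{2} - \frac{3}{2 + T} - 2 D - \frac{D}{2 + T}\right) = 2 + \left(D^{2} + 2 D + \frac{3}{2 + T} + \frac{D}{2 + T}\right) = 2 + D^{2} + 2 D + \frac{3}{2 + T} + \frac{D}{2 + T}$)
$-2127 - z{\left(-9,-23 \right)} = -2127 - \frac{3 - 23 + \left(2 - 9\right) \left(2 + \left(-23\right)^{2} + 2 \left(-23\right)\right)}{2 - 9} = -2127 - \frac{3 - 23 - 7 \left(2 + 529 - 46\right)}{-7} = -2127 - - \frac{3 - 23 - 3395}{7} = -2127 - \left(- \frac{1}{7}\right) \left(-3415\right) = -2127 - \frac{3415}{7} = - \frac{18304}{7}$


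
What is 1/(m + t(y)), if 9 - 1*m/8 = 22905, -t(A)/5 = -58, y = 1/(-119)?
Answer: -1/182878 ≈ -5.4681e-6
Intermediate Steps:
y = -1/119 ≈ -0.0084034
t(A) = 290 (t(A) = -5*(-58) = 290)
m = -183168 (m = 72 - 8*22905 = 72 - 183240 = -183168)
1/(m + t(y)) = 1/(-183168 + 290) = 1/(-182878) = -1/182878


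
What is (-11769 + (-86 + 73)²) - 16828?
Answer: -28428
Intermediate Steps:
(-11769 + (-86 + 73)²) - 16828 = (-11769 + (-13)²) - 16828 = (-11769 + 169) - 16828 = -11600 - 16828 = -28428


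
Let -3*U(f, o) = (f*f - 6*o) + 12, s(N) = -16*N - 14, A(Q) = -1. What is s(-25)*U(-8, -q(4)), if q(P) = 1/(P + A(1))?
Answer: -10036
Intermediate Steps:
s(N) = -14 - 16*N
q(P) = 1/(-1 + P) (q(P) = 1/(P - 1) = 1/(-1 + P))
U(f, o) = -4 + 2*o - f**2/3 (U(f, o) = -((f*f - 6*o) + 12)/3 = -((f**2 - 6*o) + 12)/3 = -(12 + f**2 - 6*o)/3 = -4 + 2*o - f**2/3)
s(-25)*U(-8, -q(4)) = (-14 - 16*(-25))*(-4 + 2*(-1/(-1 + 4)) - 1/3*(-8)**2) = (-14 + 400)*(-4 + 2*(-1/3) - 1/3*64) = 386*(-4 + 2*(-1*1/3) - 64/3) = 386*(-4 + 2*(-1/3) - 64/3) = 386*(-4 - 2/3 - 64/3) = 386*(-26) = -10036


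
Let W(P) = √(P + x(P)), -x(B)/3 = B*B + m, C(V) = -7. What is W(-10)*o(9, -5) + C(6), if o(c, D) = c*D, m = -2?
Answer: -7 - 180*I*√19 ≈ -7.0 - 784.6*I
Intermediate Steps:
x(B) = 6 - 3*B² (x(B) = -3*(B*B - 2) = -3*(B² - 2) = -3*(-2 + B²) = 6 - 3*B²)
o(c, D) = D*c
W(P) = √(6 + P - 3*P²) (W(P) = √(P + (6 - 3*P²)) = √(6 + P - 3*P²))
W(-10)*o(9, -5) + C(6) = √(6 - 10 - 3*(-10)²)*(-5*9) - 7 = √(6 - 10 - 3*100)*(-45) - 7 = √(6 - 10 - 300)*(-45) - 7 = √(-304)*(-45) - 7 = (4*I*√19)*(-45) - 7 = -180*I*√19 - 7 = -7 - 180*I*√19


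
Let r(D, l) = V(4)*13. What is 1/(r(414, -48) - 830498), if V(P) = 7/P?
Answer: -4/3321901 ≈ -1.2041e-6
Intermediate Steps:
r(D, l) = 91/4 (r(D, l) = (7/4)*13 = 91/4)
1/(r(414, -48) - 830498) = 1/(91/4 - 830498) = 1/(-3321901/4) = -4/3321901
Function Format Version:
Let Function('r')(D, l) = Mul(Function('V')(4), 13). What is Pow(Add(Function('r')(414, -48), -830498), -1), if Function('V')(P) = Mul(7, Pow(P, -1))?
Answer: Rational(-4, 3321901) ≈ -1.2041e-6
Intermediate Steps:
Function('r')(D, l) = Rational(91, 4) (Function('r')(D, l) = Mul(Mul(7, Pow(4, -1)), 13) = Mul(Mul(7, Rational(1, 4)), 13) = Mul(Rational(7, 4), 13) = Rational(91, 4))
Pow(Add(Function('r')(414, -48), -830498), -1) = Pow(Add(Rational(91, 4), -830498), -1) = Pow(Rational(-3321901, 4), -1) = Rational(-4, 3321901)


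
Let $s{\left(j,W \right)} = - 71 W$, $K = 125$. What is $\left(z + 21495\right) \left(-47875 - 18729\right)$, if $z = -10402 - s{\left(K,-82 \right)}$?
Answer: $-351069684$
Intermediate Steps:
$z = -16224$ ($z = -10402 - \left(-71\right) \left(-82\right) = -10402 - 5822 = -16224$)
$\left(z + 21495\right) \left(-47875 - 18729\right) = \left(-16224 + 21495\right) \left(-47875 - 18729\right) = 5271 \left(-66604\right) = -351069684$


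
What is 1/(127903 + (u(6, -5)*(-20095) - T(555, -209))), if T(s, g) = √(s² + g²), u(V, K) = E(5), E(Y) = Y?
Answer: 13714/375971739 + √351706/751943478 ≈ 3.7265e-5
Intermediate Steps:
u(V, K) = 5
T(s, g) = √(g² + s²)
1/(127903 + (u(6, -5)*(-20095) - T(555, -209))) = 1/(127903 + (5*(-20095) - √((-209)² + 555²))) = 1/(127903 + (-100475 - √(43681 + 308025))) = 1/(127903 + (-100475 - √351706)) = 1/(27428 - √351706)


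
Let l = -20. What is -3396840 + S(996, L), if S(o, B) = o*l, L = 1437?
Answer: -3416760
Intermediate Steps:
S(o, B) = -20*o (S(o, B) = o*(-20) = -20*o)
-3396840 + S(996, L) = -3396840 - 20*996 = -3396840 - 19920 = -3416760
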